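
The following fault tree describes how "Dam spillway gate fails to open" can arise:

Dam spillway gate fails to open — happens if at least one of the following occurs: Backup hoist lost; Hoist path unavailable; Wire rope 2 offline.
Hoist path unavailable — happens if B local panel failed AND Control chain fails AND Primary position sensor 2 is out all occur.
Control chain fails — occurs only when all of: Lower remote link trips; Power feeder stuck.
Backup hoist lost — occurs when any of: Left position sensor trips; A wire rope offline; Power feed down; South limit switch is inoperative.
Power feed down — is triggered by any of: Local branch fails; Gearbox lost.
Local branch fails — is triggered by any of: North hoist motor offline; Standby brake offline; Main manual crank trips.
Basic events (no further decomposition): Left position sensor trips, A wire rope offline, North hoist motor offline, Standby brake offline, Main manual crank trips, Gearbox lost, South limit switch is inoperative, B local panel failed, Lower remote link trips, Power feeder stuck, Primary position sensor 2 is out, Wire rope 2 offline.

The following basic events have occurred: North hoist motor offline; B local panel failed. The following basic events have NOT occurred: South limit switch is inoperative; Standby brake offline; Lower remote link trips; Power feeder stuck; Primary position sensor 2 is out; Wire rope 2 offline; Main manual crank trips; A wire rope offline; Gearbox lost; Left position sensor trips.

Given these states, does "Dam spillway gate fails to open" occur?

Local branch fails [OR]: North hoist motor offline=occurs, Standby brake offline=not, Main manual crank trips=not → at least one input occurs → occurs.
Power feed down [OR]: Local branch fails=occurs, Gearbox lost=not → at least one input occurs → occurs.
Backup hoist lost [OR]: Left position sensor trips=not, A wire rope offline=not, Power feed down=occurs, South limit switch is inoperative=not → at least one input occurs → occurs.
Control chain fails [AND]: Lower remote link trips=not, Power feeder stuck=not → not all inputs occur → does not occur.
Hoist path unavailable [AND]: B local panel failed=occurs, Control chain fails=not, Primary position sensor 2 is out=not → not all inputs occur → does not occur.
Dam spillway gate fails to open [OR]: Backup hoist lost=occurs, Hoist path unavailable=not, Wire rope 2 offline=not → at least one input occurs → occurs.

Yes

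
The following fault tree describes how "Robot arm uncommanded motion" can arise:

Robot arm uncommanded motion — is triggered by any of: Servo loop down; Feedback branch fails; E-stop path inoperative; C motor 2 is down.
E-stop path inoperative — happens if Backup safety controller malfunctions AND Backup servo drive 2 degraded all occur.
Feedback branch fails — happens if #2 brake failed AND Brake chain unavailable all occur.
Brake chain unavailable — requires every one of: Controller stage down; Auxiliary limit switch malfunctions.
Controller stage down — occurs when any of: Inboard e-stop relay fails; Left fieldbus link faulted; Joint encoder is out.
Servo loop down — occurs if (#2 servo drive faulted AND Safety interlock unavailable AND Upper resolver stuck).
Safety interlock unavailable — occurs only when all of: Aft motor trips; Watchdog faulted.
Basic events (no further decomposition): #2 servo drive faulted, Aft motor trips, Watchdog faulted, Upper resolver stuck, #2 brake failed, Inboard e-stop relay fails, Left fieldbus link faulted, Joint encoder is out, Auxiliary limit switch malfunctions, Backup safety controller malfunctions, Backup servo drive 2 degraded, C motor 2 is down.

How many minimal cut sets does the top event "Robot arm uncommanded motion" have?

6

Safety interlock unavailable [AND]: one cut set from each child combined → 1 × 1 = 1 cut set(s).
Servo loop down [AND]: one cut set from each child combined → 1 × 1 × 1 = 1 cut set(s).
Controller stage down [OR]: union of children's cut sets → 3 cut set(s).
Brake chain unavailable [AND]: one cut set from each child combined → 3 × 1 = 3 cut set(s).
Feedback branch fails [AND]: one cut set from each child combined → 1 × 3 = 3 cut set(s).
E-stop path inoperative [AND]: one cut set from each child combined → 1 × 1 = 1 cut set(s).
Robot arm uncommanded motion [OR]: union of children's cut sets → 6 cut set(s).
Minimal cut sets: {#2 servo drive faulted, Aft motor trips, Upper resolver stuck, Watchdog faulted}; {#2 brake failed, Auxiliary limit switch malfunctions, Inboard e-stop relay fails}; {#2 brake failed, Auxiliary limit switch malfunctions, Left fieldbus link faulted}; {#2 brake failed, Auxiliary limit switch malfunctions, Joint encoder is out}; {Backup safety controller malfunctions, Backup servo drive 2 degraded}; {C motor 2 is down}.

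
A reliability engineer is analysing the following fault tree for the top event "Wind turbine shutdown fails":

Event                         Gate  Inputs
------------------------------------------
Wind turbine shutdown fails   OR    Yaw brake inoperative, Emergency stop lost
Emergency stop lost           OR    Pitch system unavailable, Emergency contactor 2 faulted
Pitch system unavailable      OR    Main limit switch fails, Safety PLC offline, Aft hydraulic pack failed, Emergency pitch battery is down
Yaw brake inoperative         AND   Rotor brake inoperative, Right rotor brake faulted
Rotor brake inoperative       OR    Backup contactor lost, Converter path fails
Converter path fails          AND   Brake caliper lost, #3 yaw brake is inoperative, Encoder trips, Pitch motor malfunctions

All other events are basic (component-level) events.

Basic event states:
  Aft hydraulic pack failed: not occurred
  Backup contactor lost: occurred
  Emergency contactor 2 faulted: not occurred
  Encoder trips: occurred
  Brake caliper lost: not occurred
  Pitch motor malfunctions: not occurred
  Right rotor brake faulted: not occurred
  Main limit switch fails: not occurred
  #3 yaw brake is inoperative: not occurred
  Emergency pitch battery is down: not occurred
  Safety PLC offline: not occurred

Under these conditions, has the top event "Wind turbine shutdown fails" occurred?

Converter path fails [AND]: Brake caliper lost=not, #3 yaw brake is inoperative=not, Encoder trips=occurs, Pitch motor malfunctions=not → not all inputs occur → does not occur.
Rotor brake inoperative [OR]: Backup contactor lost=occurs, Converter path fails=not → at least one input occurs → occurs.
Yaw brake inoperative [AND]: Rotor brake inoperative=occurs, Right rotor brake faulted=not → not all inputs occur → does not occur.
Pitch system unavailable [OR]: Main limit switch fails=not, Safety PLC offline=not, Aft hydraulic pack failed=not, Emergency pitch battery is down=not → no input occurs → does not occur.
Emergency stop lost [OR]: Pitch system unavailable=not, Emergency contactor 2 faulted=not → no input occurs → does not occur.
Wind turbine shutdown fails [OR]: Yaw brake inoperative=not, Emergency stop lost=not → no input occurs → does not occur.

No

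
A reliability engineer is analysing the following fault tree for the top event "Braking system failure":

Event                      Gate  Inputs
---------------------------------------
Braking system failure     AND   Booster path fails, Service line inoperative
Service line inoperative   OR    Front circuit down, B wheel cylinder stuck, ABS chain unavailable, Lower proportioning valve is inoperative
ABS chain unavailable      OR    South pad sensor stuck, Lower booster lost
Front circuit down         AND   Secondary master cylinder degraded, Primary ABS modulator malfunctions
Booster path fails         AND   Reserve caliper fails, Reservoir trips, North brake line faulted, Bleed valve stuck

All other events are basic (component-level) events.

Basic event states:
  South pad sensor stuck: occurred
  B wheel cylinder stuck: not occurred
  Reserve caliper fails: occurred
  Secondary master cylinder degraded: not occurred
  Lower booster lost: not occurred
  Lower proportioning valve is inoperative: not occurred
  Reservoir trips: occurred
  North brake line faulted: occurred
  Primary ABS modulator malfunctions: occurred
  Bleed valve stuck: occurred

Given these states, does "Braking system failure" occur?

Booster path fails [AND]: Reserve caliper fails=occurs, Reservoir trips=occurs, North brake line faulted=occurs, Bleed valve stuck=occurs → all inputs occur → occurs.
Front circuit down [AND]: Secondary master cylinder degraded=not, Primary ABS modulator malfunctions=occurs → not all inputs occur → does not occur.
ABS chain unavailable [OR]: South pad sensor stuck=occurs, Lower booster lost=not → at least one input occurs → occurs.
Service line inoperative [OR]: Front circuit down=not, B wheel cylinder stuck=not, ABS chain unavailable=occurs, Lower proportioning valve is inoperative=not → at least one input occurs → occurs.
Braking system failure [AND]: Booster path fails=occurs, Service line inoperative=occurs → all inputs occur → occurs.

Yes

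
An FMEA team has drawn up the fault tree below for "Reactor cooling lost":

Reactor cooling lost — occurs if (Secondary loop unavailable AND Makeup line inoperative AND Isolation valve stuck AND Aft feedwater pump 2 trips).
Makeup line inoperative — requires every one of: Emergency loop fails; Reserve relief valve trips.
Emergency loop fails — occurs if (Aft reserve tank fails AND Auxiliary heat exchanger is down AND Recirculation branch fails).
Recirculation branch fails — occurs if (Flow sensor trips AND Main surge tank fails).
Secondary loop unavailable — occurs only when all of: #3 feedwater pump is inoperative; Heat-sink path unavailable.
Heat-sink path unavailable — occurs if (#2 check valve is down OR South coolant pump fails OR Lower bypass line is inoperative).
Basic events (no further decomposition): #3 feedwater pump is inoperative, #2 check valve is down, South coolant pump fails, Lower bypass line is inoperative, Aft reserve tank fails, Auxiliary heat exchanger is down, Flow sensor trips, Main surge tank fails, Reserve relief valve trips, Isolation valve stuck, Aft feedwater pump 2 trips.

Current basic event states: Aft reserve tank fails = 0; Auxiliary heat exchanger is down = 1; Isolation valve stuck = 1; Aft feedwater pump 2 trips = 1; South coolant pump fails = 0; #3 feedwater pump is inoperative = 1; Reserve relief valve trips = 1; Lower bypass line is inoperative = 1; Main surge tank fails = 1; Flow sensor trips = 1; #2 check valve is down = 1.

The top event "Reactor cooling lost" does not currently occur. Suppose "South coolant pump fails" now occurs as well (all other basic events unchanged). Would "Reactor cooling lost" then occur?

No

Counterfactual: set "South coolant pump fails" to occurred.
Heat-sink path unavailable [OR]: #2 check valve is down=occurs, South coolant pump fails=occurs, Lower bypass line is inoperative=occurs → at least one input occurs → occurs.
Secondary loop unavailable [AND]: #3 feedwater pump is inoperative=occurs, Heat-sink path unavailable=occurs → all inputs occur → occurs.
Recirculation branch fails [AND]: Flow sensor trips=occurs, Main surge tank fails=occurs → all inputs occur → occurs.
Emergency loop fails [AND]: Aft reserve tank fails=not, Auxiliary heat exchanger is down=occurs, Recirculation branch fails=occurs → not all inputs occur → does not occur.
Makeup line inoperative [AND]: Emergency loop fails=not, Reserve relief valve trips=occurs → not all inputs occur → does not occur.
Reactor cooling lost [AND]: Secondary loop unavailable=occurs, Makeup line inoperative=not, Isolation valve stuck=occurs, Aft feedwater pump 2 trips=occurs → not all inputs occur → does not occur.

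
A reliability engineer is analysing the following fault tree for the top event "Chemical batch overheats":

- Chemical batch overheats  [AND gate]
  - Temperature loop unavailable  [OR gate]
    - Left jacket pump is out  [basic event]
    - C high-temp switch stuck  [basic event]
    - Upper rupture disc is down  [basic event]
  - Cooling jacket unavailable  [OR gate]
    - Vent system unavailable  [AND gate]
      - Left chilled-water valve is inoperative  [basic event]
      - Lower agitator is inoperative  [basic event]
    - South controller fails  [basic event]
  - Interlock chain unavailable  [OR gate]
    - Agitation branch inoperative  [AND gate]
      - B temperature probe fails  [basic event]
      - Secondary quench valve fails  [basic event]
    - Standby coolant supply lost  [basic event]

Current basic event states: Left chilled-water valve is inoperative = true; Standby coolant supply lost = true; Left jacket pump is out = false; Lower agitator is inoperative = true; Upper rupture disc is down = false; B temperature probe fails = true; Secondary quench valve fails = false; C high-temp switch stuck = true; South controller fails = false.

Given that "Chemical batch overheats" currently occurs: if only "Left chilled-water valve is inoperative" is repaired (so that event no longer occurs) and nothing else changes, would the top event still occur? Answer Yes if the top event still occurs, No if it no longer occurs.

Counterfactual: set "Left chilled-water valve is inoperative" to not occurred.
Temperature loop unavailable [OR]: Left jacket pump is out=not, C high-temp switch stuck=occurs, Upper rupture disc is down=not → at least one input occurs → occurs.
Vent system unavailable [AND]: Left chilled-water valve is inoperative=not, Lower agitator is inoperative=occurs → not all inputs occur → does not occur.
Cooling jacket unavailable [OR]: Vent system unavailable=not, South controller fails=not → no input occurs → does not occur.
Agitation branch inoperative [AND]: B temperature probe fails=occurs, Secondary quench valve fails=not → not all inputs occur → does not occur.
Interlock chain unavailable [OR]: Agitation branch inoperative=not, Standby coolant supply lost=occurs → at least one input occurs → occurs.
Chemical batch overheats [AND]: Temperature loop unavailable=occurs, Cooling jacket unavailable=not, Interlock chain unavailable=occurs → not all inputs occur → does not occur.

No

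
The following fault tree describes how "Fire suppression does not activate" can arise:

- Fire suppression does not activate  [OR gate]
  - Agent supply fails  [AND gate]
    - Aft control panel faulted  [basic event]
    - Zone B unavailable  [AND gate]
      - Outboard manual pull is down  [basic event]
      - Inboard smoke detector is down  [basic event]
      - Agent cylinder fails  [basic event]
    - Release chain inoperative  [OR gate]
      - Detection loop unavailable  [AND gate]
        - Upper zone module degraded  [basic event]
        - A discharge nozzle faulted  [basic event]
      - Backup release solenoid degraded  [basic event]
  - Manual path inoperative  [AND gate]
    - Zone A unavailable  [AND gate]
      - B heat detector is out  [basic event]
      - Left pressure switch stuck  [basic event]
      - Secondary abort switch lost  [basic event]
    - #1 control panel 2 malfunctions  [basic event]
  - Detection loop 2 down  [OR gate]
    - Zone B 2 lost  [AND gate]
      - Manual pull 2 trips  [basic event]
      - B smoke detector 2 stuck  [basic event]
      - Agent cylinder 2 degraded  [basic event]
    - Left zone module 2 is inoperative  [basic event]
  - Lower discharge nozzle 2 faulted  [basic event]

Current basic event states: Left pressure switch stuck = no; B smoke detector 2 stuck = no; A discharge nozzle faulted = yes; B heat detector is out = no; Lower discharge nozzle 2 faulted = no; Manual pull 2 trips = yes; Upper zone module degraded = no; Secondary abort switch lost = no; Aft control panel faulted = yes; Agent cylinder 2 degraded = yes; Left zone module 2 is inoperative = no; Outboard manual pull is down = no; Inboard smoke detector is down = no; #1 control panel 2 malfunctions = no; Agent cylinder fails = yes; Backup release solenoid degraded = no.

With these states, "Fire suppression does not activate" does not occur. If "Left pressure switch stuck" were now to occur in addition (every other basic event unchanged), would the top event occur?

No

Counterfactual: set "Left pressure switch stuck" to occurred.
Zone B unavailable [AND]: Outboard manual pull is down=not, Inboard smoke detector is down=not, Agent cylinder fails=occurs → not all inputs occur → does not occur.
Detection loop unavailable [AND]: Upper zone module degraded=not, A discharge nozzle faulted=occurs → not all inputs occur → does not occur.
Release chain inoperative [OR]: Detection loop unavailable=not, Backup release solenoid degraded=not → no input occurs → does not occur.
Agent supply fails [AND]: Aft control panel faulted=occurs, Zone B unavailable=not, Release chain inoperative=not → not all inputs occur → does not occur.
Zone A unavailable [AND]: B heat detector is out=not, Left pressure switch stuck=occurs, Secondary abort switch lost=not → not all inputs occur → does not occur.
Manual path inoperative [AND]: Zone A unavailable=not, #1 control panel 2 malfunctions=not → not all inputs occur → does not occur.
Zone B 2 lost [AND]: Manual pull 2 trips=occurs, B smoke detector 2 stuck=not, Agent cylinder 2 degraded=occurs → not all inputs occur → does not occur.
Detection loop 2 down [OR]: Zone B 2 lost=not, Left zone module 2 is inoperative=not → no input occurs → does not occur.
Fire suppression does not activate [OR]: Agent supply fails=not, Manual path inoperative=not, Detection loop 2 down=not, Lower discharge nozzle 2 faulted=not → no input occurs → does not occur.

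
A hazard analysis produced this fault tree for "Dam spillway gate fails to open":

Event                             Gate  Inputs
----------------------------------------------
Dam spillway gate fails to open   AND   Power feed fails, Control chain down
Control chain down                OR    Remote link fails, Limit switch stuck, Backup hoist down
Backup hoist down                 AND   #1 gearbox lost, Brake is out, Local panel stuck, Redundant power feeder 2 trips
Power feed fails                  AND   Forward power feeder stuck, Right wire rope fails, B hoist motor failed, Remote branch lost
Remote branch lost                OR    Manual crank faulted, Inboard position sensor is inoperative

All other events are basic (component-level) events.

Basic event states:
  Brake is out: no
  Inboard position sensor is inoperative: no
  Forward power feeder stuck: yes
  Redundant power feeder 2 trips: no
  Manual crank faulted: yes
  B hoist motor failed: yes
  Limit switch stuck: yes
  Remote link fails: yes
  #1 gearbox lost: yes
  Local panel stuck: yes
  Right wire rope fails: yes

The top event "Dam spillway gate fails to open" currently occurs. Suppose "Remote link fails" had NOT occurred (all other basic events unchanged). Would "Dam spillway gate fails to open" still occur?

Yes

Counterfactual: set "Remote link fails" to not occurred.
Remote branch lost [OR]: Manual crank faulted=occurs, Inboard position sensor is inoperative=not → at least one input occurs → occurs.
Power feed fails [AND]: Forward power feeder stuck=occurs, Right wire rope fails=occurs, B hoist motor failed=occurs, Remote branch lost=occurs → all inputs occur → occurs.
Backup hoist down [AND]: #1 gearbox lost=occurs, Brake is out=not, Local panel stuck=occurs, Redundant power feeder 2 trips=not → not all inputs occur → does not occur.
Control chain down [OR]: Remote link fails=not, Limit switch stuck=occurs, Backup hoist down=not → at least one input occurs → occurs.
Dam spillway gate fails to open [AND]: Power feed fails=occurs, Control chain down=occurs → all inputs occur → occurs.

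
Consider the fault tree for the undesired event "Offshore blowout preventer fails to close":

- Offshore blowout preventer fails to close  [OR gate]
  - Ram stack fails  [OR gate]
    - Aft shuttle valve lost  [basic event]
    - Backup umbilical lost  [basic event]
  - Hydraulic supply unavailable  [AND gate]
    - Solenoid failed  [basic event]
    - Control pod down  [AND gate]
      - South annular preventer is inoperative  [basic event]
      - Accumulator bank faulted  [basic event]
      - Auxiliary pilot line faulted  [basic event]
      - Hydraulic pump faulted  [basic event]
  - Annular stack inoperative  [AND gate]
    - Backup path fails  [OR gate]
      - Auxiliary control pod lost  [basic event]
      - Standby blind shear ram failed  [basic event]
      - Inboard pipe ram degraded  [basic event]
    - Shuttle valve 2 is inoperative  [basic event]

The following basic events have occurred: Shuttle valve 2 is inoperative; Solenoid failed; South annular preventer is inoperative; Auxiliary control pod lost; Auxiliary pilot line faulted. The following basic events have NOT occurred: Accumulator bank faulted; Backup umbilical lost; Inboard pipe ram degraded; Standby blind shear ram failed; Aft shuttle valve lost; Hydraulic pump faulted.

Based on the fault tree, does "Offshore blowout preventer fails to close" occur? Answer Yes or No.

Ram stack fails [OR]: Aft shuttle valve lost=not, Backup umbilical lost=not → no input occurs → does not occur.
Control pod down [AND]: South annular preventer is inoperative=occurs, Accumulator bank faulted=not, Auxiliary pilot line faulted=occurs, Hydraulic pump faulted=not → not all inputs occur → does not occur.
Hydraulic supply unavailable [AND]: Solenoid failed=occurs, Control pod down=not → not all inputs occur → does not occur.
Backup path fails [OR]: Auxiliary control pod lost=occurs, Standby blind shear ram failed=not, Inboard pipe ram degraded=not → at least one input occurs → occurs.
Annular stack inoperative [AND]: Backup path fails=occurs, Shuttle valve 2 is inoperative=occurs → all inputs occur → occurs.
Offshore blowout preventer fails to close [OR]: Ram stack fails=not, Hydraulic supply unavailable=not, Annular stack inoperative=occurs → at least one input occurs → occurs.

Yes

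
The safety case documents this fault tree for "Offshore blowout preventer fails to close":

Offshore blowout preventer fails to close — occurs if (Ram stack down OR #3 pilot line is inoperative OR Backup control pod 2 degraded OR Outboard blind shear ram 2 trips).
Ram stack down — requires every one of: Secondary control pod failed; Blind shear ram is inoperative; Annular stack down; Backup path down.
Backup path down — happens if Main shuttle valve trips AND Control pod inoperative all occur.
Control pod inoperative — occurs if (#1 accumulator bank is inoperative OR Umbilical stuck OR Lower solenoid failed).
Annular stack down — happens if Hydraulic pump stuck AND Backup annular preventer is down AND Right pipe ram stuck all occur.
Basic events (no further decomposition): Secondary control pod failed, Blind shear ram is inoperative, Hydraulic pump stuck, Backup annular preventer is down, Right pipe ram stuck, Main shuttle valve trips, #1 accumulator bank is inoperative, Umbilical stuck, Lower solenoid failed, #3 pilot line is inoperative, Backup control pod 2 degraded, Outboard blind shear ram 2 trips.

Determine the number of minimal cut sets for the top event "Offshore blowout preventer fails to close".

6

Annular stack down [AND]: one cut set from each child combined → 1 × 1 × 1 = 1 cut set(s).
Control pod inoperative [OR]: union of children's cut sets → 3 cut set(s).
Backup path down [AND]: one cut set from each child combined → 1 × 3 = 3 cut set(s).
Ram stack down [AND]: one cut set from each child combined → 1 × 1 × 1 × 3 = 3 cut set(s).
Offshore blowout preventer fails to close [OR]: union of children's cut sets → 6 cut set(s).
Minimal cut sets: {#1 accumulator bank is inoperative, Backup annular preventer is down, Blind shear ram is inoperative, Hydraulic pump stuck, Main shuttle valve trips, Right pipe ram stuck, Secondary control pod failed}; {Backup annular preventer is down, Blind shear ram is inoperative, Hydraulic pump stuck, Main shuttle valve trips, Right pipe ram stuck, Secondary control pod failed, Umbilical stuck}; {Backup annular preventer is down, Blind shear ram is inoperative, Hydraulic pump stuck, Lower solenoid failed, Main shuttle valve trips, Right pipe ram stuck, Secondary control pod failed}; {#3 pilot line is inoperative}; {Backup control pod 2 degraded}; {Outboard blind shear ram 2 trips}.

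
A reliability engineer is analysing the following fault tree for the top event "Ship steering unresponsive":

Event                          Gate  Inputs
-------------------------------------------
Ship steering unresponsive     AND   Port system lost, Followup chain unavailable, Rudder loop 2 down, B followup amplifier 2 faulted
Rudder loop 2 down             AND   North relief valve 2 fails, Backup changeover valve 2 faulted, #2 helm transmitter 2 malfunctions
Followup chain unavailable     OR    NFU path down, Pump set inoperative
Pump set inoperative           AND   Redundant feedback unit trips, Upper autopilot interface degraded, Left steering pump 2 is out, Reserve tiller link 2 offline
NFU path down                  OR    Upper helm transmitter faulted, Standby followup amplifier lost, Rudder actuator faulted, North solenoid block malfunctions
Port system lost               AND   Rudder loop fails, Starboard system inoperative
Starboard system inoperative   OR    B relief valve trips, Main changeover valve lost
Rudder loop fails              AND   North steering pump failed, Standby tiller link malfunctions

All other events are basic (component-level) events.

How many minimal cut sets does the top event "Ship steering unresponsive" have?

10

Rudder loop fails [AND]: one cut set from each child combined → 1 × 1 = 1 cut set(s).
Starboard system inoperative [OR]: union of children's cut sets → 2 cut set(s).
Port system lost [AND]: one cut set from each child combined → 1 × 2 = 2 cut set(s).
NFU path down [OR]: union of children's cut sets → 4 cut set(s).
Pump set inoperative [AND]: one cut set from each child combined → 1 × 1 × 1 × 1 = 1 cut set(s).
Followup chain unavailable [OR]: union of children's cut sets → 5 cut set(s).
Rudder loop 2 down [AND]: one cut set from each child combined → 1 × 1 × 1 = 1 cut set(s).
Ship steering unresponsive [AND]: one cut set from each child combined → 2 × 5 × 1 × 1 = 10 cut set(s).
Minimal cut sets: {#2 helm transmitter 2 malfunctions, B followup amplifier 2 faulted, B relief valve trips, Backup changeover valve 2 faulted, North relief valve 2 fails, North steering pump failed, Standby tiller link malfunctions, Upper helm transmitter faulted}; {#2 helm transmitter 2 malfunctions, B followup amplifier 2 faulted, B relief valve trips, Backup changeover valve 2 faulted, North relief valve 2 fails, North steering pump failed, Standby followup amplifier lost, Standby tiller link malfunctions}; {#2 helm transmitter 2 malfunctions, B followup amplifier 2 faulted, B relief valve trips, Backup changeover valve 2 faulted, North relief valve 2 fails, North steering pump failed, Rudder actuator faulted, Standby tiller link malfunctions}; {#2 helm transmitter 2 malfunctions, B followup amplifier 2 faulted, B relief valve trips, Backup changeover valve 2 faulted, North relief valve 2 fails, North solenoid block malfunctions, North steering pump failed, Standby tiller link malfunctions}; {#2 helm transmitter 2 malfunctions, B followup amplifier 2 faulted, B relief valve trips, Backup changeover valve 2 faulted, Left steering pump 2 is out, North relief valve 2 fails, North steering pump failed, Redundant feedback unit trips, Reserve tiller link 2 offline, Standby tiller link malfunctions, Upper autopilot interface degraded}; {#2 helm transmitter 2 malfunctions, B followup amplifier 2 faulted, Backup changeover valve 2 faulted, Main changeover valve lost, North relief valve 2 fails, North steering pump failed, Standby tiller link malfunctions, Upper helm transmitter faulted}; {#2 helm transmitter 2 malfunctions, B followup amplifier 2 faulted, Backup changeover valve 2 faulted, Main changeover valve lost, North relief valve 2 fails, North steering pump failed, Standby followup amplifier lost, Standby tiller link malfunctions}; {#2 helm transmitter 2 malfunctions, B followup amplifier 2 faulted, Backup changeover valve 2 faulted, Main changeover valve lost, North relief valve 2 fails, North steering pump failed, Rudder actuator faulted, Standby tiller link malfunctions}; {#2 helm transmitter 2 malfunctions, B followup amplifier 2 faulted, Backup changeover valve 2 faulted, Main changeover valve lost, North relief valve 2 fails, North solenoid block malfunctions, North steering pump failed, Standby tiller link malfunctions}; {#2 helm transmitter 2 malfunctions, B followup amplifier 2 faulted, Backup changeover valve 2 faulted, Left steering pump 2 is out, Main changeover valve lost, North relief valve 2 fails, North steering pump failed, Redundant feedback unit trips, Reserve tiller link 2 offline, Standby tiller link malfunctions, Upper autopilot interface degraded}.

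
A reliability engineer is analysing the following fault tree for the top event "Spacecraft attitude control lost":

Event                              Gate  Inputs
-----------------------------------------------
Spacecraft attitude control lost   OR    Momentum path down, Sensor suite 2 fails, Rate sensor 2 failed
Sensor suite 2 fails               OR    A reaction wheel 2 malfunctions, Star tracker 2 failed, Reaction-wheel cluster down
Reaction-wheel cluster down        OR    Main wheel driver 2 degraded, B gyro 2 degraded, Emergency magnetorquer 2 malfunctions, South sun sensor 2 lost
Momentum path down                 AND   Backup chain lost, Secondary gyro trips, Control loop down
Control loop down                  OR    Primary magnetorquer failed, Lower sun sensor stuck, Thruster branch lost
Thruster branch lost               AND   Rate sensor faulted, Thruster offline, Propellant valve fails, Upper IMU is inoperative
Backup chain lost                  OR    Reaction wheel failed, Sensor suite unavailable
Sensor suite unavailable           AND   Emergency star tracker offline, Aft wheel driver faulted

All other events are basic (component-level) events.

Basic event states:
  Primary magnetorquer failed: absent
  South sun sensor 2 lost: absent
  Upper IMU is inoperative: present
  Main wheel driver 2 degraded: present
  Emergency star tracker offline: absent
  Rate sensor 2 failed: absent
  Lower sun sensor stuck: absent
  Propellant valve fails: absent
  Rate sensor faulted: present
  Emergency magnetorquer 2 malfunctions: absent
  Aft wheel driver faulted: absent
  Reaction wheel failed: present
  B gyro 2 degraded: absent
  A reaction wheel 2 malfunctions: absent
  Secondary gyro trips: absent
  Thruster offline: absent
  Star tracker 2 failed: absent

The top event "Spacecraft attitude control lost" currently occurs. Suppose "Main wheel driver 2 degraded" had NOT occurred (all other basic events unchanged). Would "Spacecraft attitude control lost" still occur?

No

Counterfactual: set "Main wheel driver 2 degraded" to not occurred.
Sensor suite unavailable [AND]: Emergency star tracker offline=not, Aft wheel driver faulted=not → not all inputs occur → does not occur.
Backup chain lost [OR]: Reaction wheel failed=occurs, Sensor suite unavailable=not → at least one input occurs → occurs.
Thruster branch lost [AND]: Rate sensor faulted=occurs, Thruster offline=not, Propellant valve fails=not, Upper IMU is inoperative=occurs → not all inputs occur → does not occur.
Control loop down [OR]: Primary magnetorquer failed=not, Lower sun sensor stuck=not, Thruster branch lost=not → no input occurs → does not occur.
Momentum path down [AND]: Backup chain lost=occurs, Secondary gyro trips=not, Control loop down=not → not all inputs occur → does not occur.
Reaction-wheel cluster down [OR]: Main wheel driver 2 degraded=not, B gyro 2 degraded=not, Emergency magnetorquer 2 malfunctions=not, South sun sensor 2 lost=not → no input occurs → does not occur.
Sensor suite 2 fails [OR]: A reaction wheel 2 malfunctions=not, Star tracker 2 failed=not, Reaction-wheel cluster down=not → no input occurs → does not occur.
Spacecraft attitude control lost [OR]: Momentum path down=not, Sensor suite 2 fails=not, Rate sensor 2 failed=not → no input occurs → does not occur.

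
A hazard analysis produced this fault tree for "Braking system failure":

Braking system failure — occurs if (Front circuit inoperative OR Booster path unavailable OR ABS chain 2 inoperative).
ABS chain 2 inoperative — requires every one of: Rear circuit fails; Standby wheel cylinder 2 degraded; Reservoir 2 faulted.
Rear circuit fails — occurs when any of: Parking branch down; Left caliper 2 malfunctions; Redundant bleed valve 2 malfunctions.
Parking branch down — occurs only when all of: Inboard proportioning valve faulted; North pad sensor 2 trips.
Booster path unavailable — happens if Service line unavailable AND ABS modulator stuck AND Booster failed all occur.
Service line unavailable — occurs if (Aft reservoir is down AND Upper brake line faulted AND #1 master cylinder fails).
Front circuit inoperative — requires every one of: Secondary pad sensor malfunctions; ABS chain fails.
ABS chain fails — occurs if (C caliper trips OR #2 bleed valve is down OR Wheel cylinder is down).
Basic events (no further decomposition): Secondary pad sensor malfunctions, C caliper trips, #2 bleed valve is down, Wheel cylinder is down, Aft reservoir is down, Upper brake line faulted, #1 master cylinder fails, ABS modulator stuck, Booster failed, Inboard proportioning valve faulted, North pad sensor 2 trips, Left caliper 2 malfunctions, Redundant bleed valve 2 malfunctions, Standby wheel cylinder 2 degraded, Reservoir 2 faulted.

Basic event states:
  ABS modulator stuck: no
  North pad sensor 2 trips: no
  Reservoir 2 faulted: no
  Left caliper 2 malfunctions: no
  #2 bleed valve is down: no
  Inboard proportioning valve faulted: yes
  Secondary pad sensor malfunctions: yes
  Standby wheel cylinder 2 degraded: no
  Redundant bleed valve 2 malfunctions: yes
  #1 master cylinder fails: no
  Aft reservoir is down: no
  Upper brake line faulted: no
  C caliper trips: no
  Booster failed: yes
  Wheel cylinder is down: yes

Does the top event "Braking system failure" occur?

Yes

ABS chain fails [OR]: C caliper trips=not, #2 bleed valve is down=not, Wheel cylinder is down=occurs → at least one input occurs → occurs.
Front circuit inoperative [AND]: Secondary pad sensor malfunctions=occurs, ABS chain fails=occurs → all inputs occur → occurs.
Service line unavailable [AND]: Aft reservoir is down=not, Upper brake line faulted=not, #1 master cylinder fails=not → not all inputs occur → does not occur.
Booster path unavailable [AND]: Service line unavailable=not, ABS modulator stuck=not, Booster failed=occurs → not all inputs occur → does not occur.
Parking branch down [AND]: Inboard proportioning valve faulted=occurs, North pad sensor 2 trips=not → not all inputs occur → does not occur.
Rear circuit fails [OR]: Parking branch down=not, Left caliper 2 malfunctions=not, Redundant bleed valve 2 malfunctions=occurs → at least one input occurs → occurs.
ABS chain 2 inoperative [AND]: Rear circuit fails=occurs, Standby wheel cylinder 2 degraded=not, Reservoir 2 faulted=not → not all inputs occur → does not occur.
Braking system failure [OR]: Front circuit inoperative=occurs, Booster path unavailable=not, ABS chain 2 inoperative=not → at least one input occurs → occurs.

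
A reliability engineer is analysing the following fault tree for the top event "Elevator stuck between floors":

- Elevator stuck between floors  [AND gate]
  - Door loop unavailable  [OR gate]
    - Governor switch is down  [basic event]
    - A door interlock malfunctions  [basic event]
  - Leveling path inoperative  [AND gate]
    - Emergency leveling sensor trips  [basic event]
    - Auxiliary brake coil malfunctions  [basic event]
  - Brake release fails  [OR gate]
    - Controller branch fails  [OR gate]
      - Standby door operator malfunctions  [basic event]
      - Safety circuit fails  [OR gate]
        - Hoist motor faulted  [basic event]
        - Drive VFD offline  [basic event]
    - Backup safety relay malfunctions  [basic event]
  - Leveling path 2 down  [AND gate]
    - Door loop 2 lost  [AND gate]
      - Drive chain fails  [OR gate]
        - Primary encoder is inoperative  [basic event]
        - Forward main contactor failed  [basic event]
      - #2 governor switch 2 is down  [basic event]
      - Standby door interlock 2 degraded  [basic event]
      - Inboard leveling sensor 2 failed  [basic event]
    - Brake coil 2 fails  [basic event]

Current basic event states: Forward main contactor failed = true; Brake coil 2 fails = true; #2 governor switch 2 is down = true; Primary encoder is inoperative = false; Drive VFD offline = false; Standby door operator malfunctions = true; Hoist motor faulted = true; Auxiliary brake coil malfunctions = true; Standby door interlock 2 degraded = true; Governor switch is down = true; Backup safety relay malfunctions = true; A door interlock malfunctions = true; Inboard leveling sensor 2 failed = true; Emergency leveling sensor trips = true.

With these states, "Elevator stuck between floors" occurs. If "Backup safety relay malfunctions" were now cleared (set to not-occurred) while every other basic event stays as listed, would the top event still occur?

Counterfactual: set "Backup safety relay malfunctions" to not occurred.
Door loop unavailable [OR]: Governor switch is down=occurs, A door interlock malfunctions=occurs → at least one input occurs → occurs.
Leveling path inoperative [AND]: Emergency leveling sensor trips=occurs, Auxiliary brake coil malfunctions=occurs → all inputs occur → occurs.
Safety circuit fails [OR]: Hoist motor faulted=occurs, Drive VFD offline=not → at least one input occurs → occurs.
Controller branch fails [OR]: Standby door operator malfunctions=occurs, Safety circuit fails=occurs → at least one input occurs → occurs.
Brake release fails [OR]: Controller branch fails=occurs, Backup safety relay malfunctions=not → at least one input occurs → occurs.
Drive chain fails [OR]: Primary encoder is inoperative=not, Forward main contactor failed=occurs → at least one input occurs → occurs.
Door loop 2 lost [AND]: Drive chain fails=occurs, #2 governor switch 2 is down=occurs, Standby door interlock 2 degraded=occurs, Inboard leveling sensor 2 failed=occurs → all inputs occur → occurs.
Leveling path 2 down [AND]: Door loop 2 lost=occurs, Brake coil 2 fails=occurs → all inputs occur → occurs.
Elevator stuck between floors [AND]: Door loop unavailable=occurs, Leveling path inoperative=occurs, Brake release fails=occurs, Leveling path 2 down=occurs → all inputs occur → occurs.

Yes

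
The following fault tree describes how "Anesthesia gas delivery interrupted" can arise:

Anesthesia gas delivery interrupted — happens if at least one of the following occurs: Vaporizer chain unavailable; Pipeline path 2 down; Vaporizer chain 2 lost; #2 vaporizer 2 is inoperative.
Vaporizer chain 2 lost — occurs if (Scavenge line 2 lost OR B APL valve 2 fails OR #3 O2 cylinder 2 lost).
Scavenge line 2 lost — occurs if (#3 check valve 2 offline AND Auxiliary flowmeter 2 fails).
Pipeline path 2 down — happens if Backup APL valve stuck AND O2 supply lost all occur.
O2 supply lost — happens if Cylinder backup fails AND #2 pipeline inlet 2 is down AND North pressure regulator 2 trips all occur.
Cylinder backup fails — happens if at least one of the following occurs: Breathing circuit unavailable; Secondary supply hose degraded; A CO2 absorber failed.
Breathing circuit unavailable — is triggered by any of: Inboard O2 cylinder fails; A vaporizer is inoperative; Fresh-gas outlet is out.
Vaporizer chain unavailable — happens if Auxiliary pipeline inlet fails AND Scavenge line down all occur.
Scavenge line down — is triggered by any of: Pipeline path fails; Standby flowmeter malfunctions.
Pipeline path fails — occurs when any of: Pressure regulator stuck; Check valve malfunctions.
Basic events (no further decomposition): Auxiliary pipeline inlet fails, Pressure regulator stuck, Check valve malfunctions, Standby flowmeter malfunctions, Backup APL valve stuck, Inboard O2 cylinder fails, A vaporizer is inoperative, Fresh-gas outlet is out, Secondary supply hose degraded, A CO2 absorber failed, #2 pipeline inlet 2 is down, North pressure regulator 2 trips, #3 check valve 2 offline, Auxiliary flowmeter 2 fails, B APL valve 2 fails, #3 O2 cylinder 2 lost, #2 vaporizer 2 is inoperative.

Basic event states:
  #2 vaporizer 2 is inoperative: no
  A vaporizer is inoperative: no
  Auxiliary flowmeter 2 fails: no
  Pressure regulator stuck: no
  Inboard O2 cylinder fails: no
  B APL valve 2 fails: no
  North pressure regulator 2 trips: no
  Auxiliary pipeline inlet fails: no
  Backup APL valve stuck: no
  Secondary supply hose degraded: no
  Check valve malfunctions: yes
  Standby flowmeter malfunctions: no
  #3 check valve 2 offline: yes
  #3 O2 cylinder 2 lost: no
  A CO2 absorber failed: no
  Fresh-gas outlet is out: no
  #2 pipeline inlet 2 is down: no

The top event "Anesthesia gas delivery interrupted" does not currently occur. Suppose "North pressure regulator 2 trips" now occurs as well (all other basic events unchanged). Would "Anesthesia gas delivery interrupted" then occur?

No

Counterfactual: set "North pressure regulator 2 trips" to occurred.
Pipeline path fails [OR]: Pressure regulator stuck=not, Check valve malfunctions=occurs → at least one input occurs → occurs.
Scavenge line down [OR]: Pipeline path fails=occurs, Standby flowmeter malfunctions=not → at least one input occurs → occurs.
Vaporizer chain unavailable [AND]: Auxiliary pipeline inlet fails=not, Scavenge line down=occurs → not all inputs occur → does not occur.
Breathing circuit unavailable [OR]: Inboard O2 cylinder fails=not, A vaporizer is inoperative=not, Fresh-gas outlet is out=not → no input occurs → does not occur.
Cylinder backup fails [OR]: Breathing circuit unavailable=not, Secondary supply hose degraded=not, A CO2 absorber failed=not → no input occurs → does not occur.
O2 supply lost [AND]: Cylinder backup fails=not, #2 pipeline inlet 2 is down=not, North pressure regulator 2 trips=occurs → not all inputs occur → does not occur.
Pipeline path 2 down [AND]: Backup APL valve stuck=not, O2 supply lost=not → not all inputs occur → does not occur.
Scavenge line 2 lost [AND]: #3 check valve 2 offline=occurs, Auxiliary flowmeter 2 fails=not → not all inputs occur → does not occur.
Vaporizer chain 2 lost [OR]: Scavenge line 2 lost=not, B APL valve 2 fails=not, #3 O2 cylinder 2 lost=not → no input occurs → does not occur.
Anesthesia gas delivery interrupted [OR]: Vaporizer chain unavailable=not, Pipeline path 2 down=not, Vaporizer chain 2 lost=not, #2 vaporizer 2 is inoperative=not → no input occurs → does not occur.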